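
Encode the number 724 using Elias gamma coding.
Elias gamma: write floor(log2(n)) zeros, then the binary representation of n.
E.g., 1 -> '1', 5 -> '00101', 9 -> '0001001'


num_bits = floor(log2(724)) + 1 = 10
leading_zeros = num_bits - 1 = 9
binary(724) = 1011010100

Elias gamma(724) = '000000000' + '1011010100' = 0000000001011010100 (19 bits)


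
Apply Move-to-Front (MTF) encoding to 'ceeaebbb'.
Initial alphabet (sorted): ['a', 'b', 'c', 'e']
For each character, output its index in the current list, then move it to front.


MTF encoding:
'c': index 2 in ['a', 'b', 'c', 'e'] -> ['c', 'a', 'b', 'e']
'e': index 3 in ['c', 'a', 'b', 'e'] -> ['e', 'c', 'a', 'b']
'e': index 0 in ['e', 'c', 'a', 'b'] -> ['e', 'c', 'a', 'b']
'a': index 2 in ['e', 'c', 'a', 'b'] -> ['a', 'e', 'c', 'b']
'e': index 1 in ['a', 'e', 'c', 'b'] -> ['e', 'a', 'c', 'b']
'b': index 3 in ['e', 'a', 'c', 'b'] -> ['b', 'e', 'a', 'c']
'b': index 0 in ['b', 'e', 'a', 'c'] -> ['b', 'e', 'a', 'c']
'b': index 0 in ['b', 'e', 'a', 'c'] -> ['b', 'e', 'a', 'c']


Output: [2, 3, 0, 2, 1, 3, 0, 0]


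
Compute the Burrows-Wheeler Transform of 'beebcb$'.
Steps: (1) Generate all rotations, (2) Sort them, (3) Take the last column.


Rotations (sorted):
  0: $beebcb -> last char: b
  1: b$beebc -> last char: c
  2: bcb$bee -> last char: e
  3: beebcb$ -> last char: $
  4: cb$beeb -> last char: b
  5: ebcb$be -> last char: e
  6: eebcb$b -> last char: b


BWT = bce$beb


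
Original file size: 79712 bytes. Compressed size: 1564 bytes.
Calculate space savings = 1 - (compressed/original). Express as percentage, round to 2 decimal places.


ratio = compressed/original = 1564/79712 = 0.019621
savings = 1 - ratio = 1 - 0.019621 = 0.980379
as a percentage: 0.980379 * 100 = 98.04%

Space savings = 1 - 1564/79712 = 98.04%


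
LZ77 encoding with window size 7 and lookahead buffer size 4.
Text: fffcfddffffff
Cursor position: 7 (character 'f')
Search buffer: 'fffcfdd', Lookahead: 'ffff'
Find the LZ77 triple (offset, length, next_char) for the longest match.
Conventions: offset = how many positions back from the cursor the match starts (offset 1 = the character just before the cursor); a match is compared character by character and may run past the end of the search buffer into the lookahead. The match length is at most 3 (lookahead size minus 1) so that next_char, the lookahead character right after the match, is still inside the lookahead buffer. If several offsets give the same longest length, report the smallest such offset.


Try each offset into the search buffer:
  offset=1 (pos 6, char 'd'): match length 0
  offset=2 (pos 5, char 'd'): match length 0
  offset=3 (pos 4, char 'f'): match length 1
  offset=4 (pos 3, char 'c'): match length 0
  offset=5 (pos 2, char 'f'): match length 1
  offset=6 (pos 1, char 'f'): match length 2
  offset=7 (pos 0, char 'f'): match length 3
Longest match has length 3 at offset 7.
next_char = character at position 7 + 3 = 10 -> 'f'

Best match: offset=7, length=3 (matching 'fff' starting at position 0)
LZ77 triple: (7, 3, 'f')


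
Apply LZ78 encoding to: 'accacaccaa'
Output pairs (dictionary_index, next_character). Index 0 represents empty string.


LZ78 encoding steps:
Dictionary: {0: ''}
Step 1: w='' (idx 0), next='a' -> output (0, 'a'), add 'a' as idx 1
Step 2: w='' (idx 0), next='c' -> output (0, 'c'), add 'c' as idx 2
Step 3: w='c' (idx 2), next='a' -> output (2, 'a'), add 'ca' as idx 3
Step 4: w='ca' (idx 3), next='c' -> output (3, 'c'), add 'cac' as idx 4
Step 5: w='ca' (idx 3), next='a' -> output (3, 'a'), add 'caa' as idx 5


Encoded: [(0, 'a'), (0, 'c'), (2, 'a'), (3, 'c'), (3, 'a')]


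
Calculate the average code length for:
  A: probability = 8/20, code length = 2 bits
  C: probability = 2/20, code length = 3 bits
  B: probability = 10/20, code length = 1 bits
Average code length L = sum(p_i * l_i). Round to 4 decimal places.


Weighted contributions p_i * l_i:
  A: (8/20) * 2 = 16/20
  C: (2/20) * 3 = 6/20
  B: (10/20) * 1 = 10/20
Sum = (16 + 6 + 10)/20 = 32/20

L = 32/20 = 1.6000 bits/symbol


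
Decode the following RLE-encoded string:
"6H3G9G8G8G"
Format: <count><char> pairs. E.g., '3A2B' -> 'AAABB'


Expanding each <count><char> pair:
  6H -> 'HHHHHH'
  3G -> 'GGG'
  9G -> 'GGGGGGGGG'
  8G -> 'GGGGGGGG'
  8G -> 'GGGGGGGG'

Decoded = HHHHHHGGGGGGGGGGGGGGGGGGGGGGGGGGGG


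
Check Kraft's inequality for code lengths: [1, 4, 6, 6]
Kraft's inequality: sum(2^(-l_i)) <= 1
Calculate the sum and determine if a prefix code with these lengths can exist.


Sum = 2^(-1) + 2^(-4) + 2^(-6) + 2^(-6)
    = 0.5 + 0.0625 + 0.015625 + 0.015625
    = 38/64 = 0.59375
Since 0.59375 <= 1, Kraft's inequality IS satisfied.
A prefix code with these lengths CAN exist.

Kraft sum = 0.59375. Satisfied.


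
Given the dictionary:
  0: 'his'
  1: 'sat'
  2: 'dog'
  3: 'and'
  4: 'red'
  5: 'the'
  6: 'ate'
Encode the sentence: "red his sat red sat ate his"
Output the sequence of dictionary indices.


Look up each word in the dictionary:
  'red' -> 4
  'his' -> 0
  'sat' -> 1
  'red' -> 4
  'sat' -> 1
  'ate' -> 6
  'his' -> 0

Encoded: [4, 0, 1, 4, 1, 6, 0]


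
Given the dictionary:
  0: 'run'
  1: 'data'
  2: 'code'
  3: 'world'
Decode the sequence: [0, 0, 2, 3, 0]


Look up each index in the dictionary:
  0 -> 'run'
  0 -> 'run'
  2 -> 'code'
  3 -> 'world'
  0 -> 'run'

Decoded: "run run code world run"


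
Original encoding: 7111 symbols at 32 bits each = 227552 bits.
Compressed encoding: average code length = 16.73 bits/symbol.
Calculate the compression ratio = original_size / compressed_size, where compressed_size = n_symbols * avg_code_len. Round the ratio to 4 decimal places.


original_size = n_symbols * orig_bits = 7111 * 32 = 227552 bits
compressed_size = n_symbols * avg_code_len = 7111 * 16.73 = 118967.03 bits
ratio = original_size / compressed_size = 227552 / 118967.03 = 1.9127

Compression ratio = 1.9127


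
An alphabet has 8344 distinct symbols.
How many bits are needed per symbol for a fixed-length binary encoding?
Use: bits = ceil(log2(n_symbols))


log2(8344) = 13.0265
Bracket: 2^13 = 8192 < 8344 <= 2^14 = 16384
So ceil(log2(8344)) = 14

bits = ceil(log2(8344)) = ceil(13.0265) = 14 bits


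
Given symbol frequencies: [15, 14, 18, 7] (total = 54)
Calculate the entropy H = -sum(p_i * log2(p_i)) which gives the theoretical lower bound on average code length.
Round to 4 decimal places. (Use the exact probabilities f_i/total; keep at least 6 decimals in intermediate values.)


Per-symbol terms -p_i * log2(p_i) with p_i = f_i/54:
  p = 15/54 = 0.277778: log2(p) = -1.847997, -p*log2(p) = 0.513332
  p = 14/54 = 0.259259: log2(p) = -1.947533, -p*log2(p) = 0.504916
  p = 18/54 = 0.333333: log2(p) = -1.584963, -p*log2(p) = 0.528321
  p = 7/54 = 0.129630: log2(p) = -2.947533, -p*log2(p) = 0.382088
H = 0.513332 + 0.504916 + 0.528321 + 0.382088 = 1.928657

H = 1.9287 bits/symbol


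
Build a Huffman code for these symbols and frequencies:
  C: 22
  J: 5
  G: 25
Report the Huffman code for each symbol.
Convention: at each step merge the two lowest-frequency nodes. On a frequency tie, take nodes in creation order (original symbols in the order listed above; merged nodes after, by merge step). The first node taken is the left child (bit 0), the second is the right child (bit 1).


Huffman tree construction:
Step 1: Merge J(5) + C(22) = 27
Step 2: Merge G(25) + (J+C)(27) = 52
Read each symbol's code off the tree from the root (left child = 0, right child = 1).

Codes:
  C: 11 (length 2)
  J: 10 (length 2)
  G: 0 (length 1)
Average code length: 79/52 = 1.5192 bits/symbol


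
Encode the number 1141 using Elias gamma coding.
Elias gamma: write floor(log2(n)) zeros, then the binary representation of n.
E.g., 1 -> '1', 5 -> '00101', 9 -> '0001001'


num_bits = floor(log2(1141)) + 1 = 11
leading_zeros = num_bits - 1 = 10
binary(1141) = 10001110101

Elias gamma(1141) = '0000000000' + '10001110101' = 000000000010001110101 (21 bits)


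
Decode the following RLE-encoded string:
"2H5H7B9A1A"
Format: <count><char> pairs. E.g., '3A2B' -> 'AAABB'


Expanding each <count><char> pair:
  2H -> 'HH'
  5H -> 'HHHHH'
  7B -> 'BBBBBBB'
  9A -> 'AAAAAAAAA'
  1A -> 'A'

Decoded = HHHHHHHBBBBBBBAAAAAAAAAA


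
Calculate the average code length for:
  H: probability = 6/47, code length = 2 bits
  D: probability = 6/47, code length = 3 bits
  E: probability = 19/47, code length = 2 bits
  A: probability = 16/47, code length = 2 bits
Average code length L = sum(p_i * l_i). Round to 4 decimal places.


Weighted contributions p_i * l_i:
  H: (6/47) * 2 = 12/47
  D: (6/47) * 3 = 18/47
  E: (19/47) * 2 = 38/47
  A: (16/47) * 2 = 32/47
Sum = (12 + 18 + 38 + 32)/47 = 100/47

L = 100/47 = 2.1277 bits/symbol


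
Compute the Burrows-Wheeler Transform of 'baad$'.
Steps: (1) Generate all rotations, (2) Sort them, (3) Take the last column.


Rotations (sorted):
  0: $baad -> last char: d
  1: aad$b -> last char: b
  2: ad$ba -> last char: a
  3: baad$ -> last char: $
  4: d$baa -> last char: a


BWT = dba$a


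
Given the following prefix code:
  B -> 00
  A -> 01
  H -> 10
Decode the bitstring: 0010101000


Decoding step by step:
Bits 00 -> B
Bits 10 -> H
Bits 10 -> H
Bits 10 -> H
Bits 00 -> B


Decoded message: BHHHB


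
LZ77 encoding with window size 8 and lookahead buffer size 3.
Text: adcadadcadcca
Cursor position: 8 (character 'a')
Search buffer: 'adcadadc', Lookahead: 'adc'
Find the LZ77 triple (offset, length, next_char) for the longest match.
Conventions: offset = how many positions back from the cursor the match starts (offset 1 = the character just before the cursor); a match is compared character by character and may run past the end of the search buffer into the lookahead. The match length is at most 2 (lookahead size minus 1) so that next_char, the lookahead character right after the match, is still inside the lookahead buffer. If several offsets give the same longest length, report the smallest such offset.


Try each offset into the search buffer:
  offset=1 (pos 7, char 'c'): match length 0
  offset=2 (pos 6, char 'd'): match length 0
  offset=3 (pos 5, char 'a'): match length 2
  offset=4 (pos 4, char 'd'): match length 0
  offset=5 (pos 3, char 'a'): match length 2
  offset=6 (pos 2, char 'c'): match length 0
  offset=7 (pos 1, char 'd'): match length 0
  offset=8 (pos 0, char 'a'): match length 2
Longest match has length 2, found at offsets 3, 5, 8; take the smallest, offset 3.
next_char = character at position 8 + 2 = 10 -> 'c'

Best match: offset=3, length=2 (matching 'ad' starting at position 5)
LZ77 triple: (3, 2, 'c')


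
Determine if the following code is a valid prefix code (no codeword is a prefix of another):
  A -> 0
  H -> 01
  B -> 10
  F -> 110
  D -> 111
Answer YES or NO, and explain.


Checking each pair (does one codeword prefix another?):
  A='0' vs H='01': prefix -- VIOLATION

NO -- this is NOT a valid prefix code. A (0) is a prefix of H (01).


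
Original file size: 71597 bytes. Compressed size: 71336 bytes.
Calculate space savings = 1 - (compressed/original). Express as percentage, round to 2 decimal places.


ratio = compressed/original = 71336/71597 = 0.996355
savings = 1 - ratio = 1 - 0.996355 = 0.003645
as a percentage: 0.003645 * 100 = 0.36%

Space savings = 1 - 71336/71597 = 0.36%


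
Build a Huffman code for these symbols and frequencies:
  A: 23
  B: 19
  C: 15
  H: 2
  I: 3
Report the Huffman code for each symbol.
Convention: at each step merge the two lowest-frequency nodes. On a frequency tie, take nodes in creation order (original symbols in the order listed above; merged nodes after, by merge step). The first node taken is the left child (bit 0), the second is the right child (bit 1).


Huffman tree construction:
Step 1: Merge H(2) + I(3) = 5
Step 2: Merge (H+I)(5) + C(15) = 20
Step 3: Merge B(19) + ((H+I)+C)(20) = 39
Step 4: Merge A(23) + (B+((H+I)+C))(39) = 62
Read each symbol's code off the tree from the root (left child = 0, right child = 1).

Codes:
  A: 0 (length 1)
  B: 10 (length 2)
  C: 111 (length 3)
  H: 1100 (length 4)
  I: 1101 (length 4)
Average code length: 126/62 = 2.0323 bits/symbol


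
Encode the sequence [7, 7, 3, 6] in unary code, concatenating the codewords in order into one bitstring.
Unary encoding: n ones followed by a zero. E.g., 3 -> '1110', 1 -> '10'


Encode each number as n ones followed by a terminating 0:
  7 -> 11111110 (8 bits)
  7 -> 11111110 (8 bits)
  3 -> 1110 (4 bits)
  6 -> 1111110 (7 bits)
Total length = 8 + 8 + 4 + 7 = 27 bits.

Unary([7, 7, 3, 6]) = 111111101111111011101111110 (27 bits)


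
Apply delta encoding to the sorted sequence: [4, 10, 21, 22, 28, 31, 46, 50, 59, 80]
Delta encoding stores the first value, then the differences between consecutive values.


First value: 4
Deltas:
  10 - 4 = 6
  21 - 10 = 11
  22 - 21 = 1
  28 - 22 = 6
  31 - 28 = 3
  46 - 31 = 15
  50 - 46 = 4
  59 - 50 = 9
  80 - 59 = 21


Delta encoded: [4, 6, 11, 1, 6, 3, 15, 4, 9, 21]


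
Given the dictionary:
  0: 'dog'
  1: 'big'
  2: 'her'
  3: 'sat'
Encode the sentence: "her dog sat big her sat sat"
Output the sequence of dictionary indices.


Look up each word in the dictionary:
  'her' -> 2
  'dog' -> 0
  'sat' -> 3
  'big' -> 1
  'her' -> 2
  'sat' -> 3
  'sat' -> 3

Encoded: [2, 0, 3, 1, 2, 3, 3]


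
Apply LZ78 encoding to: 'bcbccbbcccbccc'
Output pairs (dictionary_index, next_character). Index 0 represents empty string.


LZ78 encoding steps:
Dictionary: {0: ''}
Step 1: w='' (idx 0), next='b' -> output (0, 'b'), add 'b' as idx 1
Step 2: w='' (idx 0), next='c' -> output (0, 'c'), add 'c' as idx 2
Step 3: w='b' (idx 1), next='c' -> output (1, 'c'), add 'bc' as idx 3
Step 4: w='c' (idx 2), next='b' -> output (2, 'b'), add 'cb' as idx 4
Step 5: w='bc' (idx 3), next='c' -> output (3, 'c'), add 'bcc' as idx 5
Step 6: w='cb' (idx 4), next='c' -> output (4, 'c'), add 'cbc' as idx 6
Step 7: w='c' (idx 2), next='c' -> output (2, 'c'), add 'cc' as idx 7


Encoded: [(0, 'b'), (0, 'c'), (1, 'c'), (2, 'b'), (3, 'c'), (4, 'c'), (2, 'c')]


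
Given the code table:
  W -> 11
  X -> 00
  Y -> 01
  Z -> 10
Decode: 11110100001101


Decoding:
11 -> W
11 -> W
01 -> Y
00 -> X
00 -> X
11 -> W
01 -> Y


Result: WWYXXWY


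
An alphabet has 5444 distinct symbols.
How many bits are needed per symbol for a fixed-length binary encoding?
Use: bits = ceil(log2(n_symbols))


log2(5444) = 12.4105
Bracket: 2^12 = 4096 < 5444 <= 2^13 = 8192
So ceil(log2(5444)) = 13

bits = ceil(log2(5444)) = ceil(12.4105) = 13 bits


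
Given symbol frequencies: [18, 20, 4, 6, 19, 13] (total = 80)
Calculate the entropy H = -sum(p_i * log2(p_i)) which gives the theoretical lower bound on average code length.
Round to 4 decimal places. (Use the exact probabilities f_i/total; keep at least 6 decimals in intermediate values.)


Per-symbol terms -p_i * log2(p_i) with p_i = f_i/80:
  p = 18/80 = 0.225000: log2(p) = -2.152003, -p*log2(p) = 0.484201
  p = 20/80 = 0.250000: log2(p) = -2.000000, -p*log2(p) = 0.500000
  p = 4/80 = 0.050000: log2(p) = -4.321928, -p*log2(p) = 0.216096
  p = 6/80 = 0.075000: log2(p) = -3.736966, -p*log2(p) = 0.280272
  p = 19/80 = 0.237500: log2(p) = -2.074001, -p*log2(p) = 0.492575
  p = 13/80 = 0.162500: log2(p) = -2.621488, -p*log2(p) = 0.425992
H = 0.484201 + 0.500000 + 0.216096 + 0.280272 + 0.492575 + 0.425992 = 2.399136

H = 2.3991 bits/symbol


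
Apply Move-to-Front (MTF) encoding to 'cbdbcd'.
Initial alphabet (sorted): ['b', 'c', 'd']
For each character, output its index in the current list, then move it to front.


MTF encoding:
'c': index 1 in ['b', 'c', 'd'] -> ['c', 'b', 'd']
'b': index 1 in ['c', 'b', 'd'] -> ['b', 'c', 'd']
'd': index 2 in ['b', 'c', 'd'] -> ['d', 'b', 'c']
'b': index 1 in ['d', 'b', 'c'] -> ['b', 'd', 'c']
'c': index 2 in ['b', 'd', 'c'] -> ['c', 'b', 'd']
'd': index 2 in ['c', 'b', 'd'] -> ['d', 'c', 'b']


Output: [1, 1, 2, 1, 2, 2]


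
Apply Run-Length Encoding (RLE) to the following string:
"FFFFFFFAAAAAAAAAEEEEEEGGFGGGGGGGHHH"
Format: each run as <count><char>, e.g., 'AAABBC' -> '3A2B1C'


Scanning runs left to right:
  i=0: run of 'F' x 7 -> '7F'
  i=7: run of 'A' x 9 -> '9A'
  i=16: run of 'E' x 6 -> '6E'
  i=22: run of 'G' x 2 -> '2G'
  i=24: run of 'F' x 1 -> '1F'
  i=25: run of 'G' x 7 -> '7G'
  i=32: run of 'H' x 3 -> '3H'

RLE = 7F9A6E2G1F7G3H


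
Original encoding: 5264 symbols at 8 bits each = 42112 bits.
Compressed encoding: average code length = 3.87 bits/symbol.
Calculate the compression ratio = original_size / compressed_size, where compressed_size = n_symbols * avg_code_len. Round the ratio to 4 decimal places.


original_size = n_symbols * orig_bits = 5264 * 8 = 42112 bits
compressed_size = n_symbols * avg_code_len = 5264 * 3.87 = 20371.68 bits
ratio = original_size / compressed_size = 42112 / 20371.68 = 2.0672

Compression ratio = 2.0672


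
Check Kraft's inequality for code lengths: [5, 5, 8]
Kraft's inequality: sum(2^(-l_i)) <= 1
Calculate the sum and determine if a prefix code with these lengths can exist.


Sum = 2^(-5) + 2^(-5) + 2^(-8)
    = 0.03125 + 0.03125 + 0.00390625
    = 17/256 = 0.06640625
Since 0.06640625 <= 1, Kraft's inequality IS satisfied.
A prefix code with these lengths CAN exist.

Kraft sum = 0.06640625. Satisfied.


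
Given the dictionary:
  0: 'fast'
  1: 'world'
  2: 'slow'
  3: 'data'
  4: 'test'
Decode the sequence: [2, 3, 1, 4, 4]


Look up each index in the dictionary:
  2 -> 'slow'
  3 -> 'data'
  1 -> 'world'
  4 -> 'test'
  4 -> 'test'

Decoded: "slow data world test test"


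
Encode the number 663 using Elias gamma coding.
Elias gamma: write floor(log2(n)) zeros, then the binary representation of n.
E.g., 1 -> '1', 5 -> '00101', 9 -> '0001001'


num_bits = floor(log2(663)) + 1 = 10
leading_zeros = num_bits - 1 = 9
binary(663) = 1010010111

Elias gamma(663) = '000000000' + '1010010111' = 0000000001010010111 (19 bits)


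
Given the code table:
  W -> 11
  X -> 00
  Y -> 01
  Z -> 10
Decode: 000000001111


Decoding:
00 -> X
00 -> X
00 -> X
00 -> X
11 -> W
11 -> W


Result: XXXXWW


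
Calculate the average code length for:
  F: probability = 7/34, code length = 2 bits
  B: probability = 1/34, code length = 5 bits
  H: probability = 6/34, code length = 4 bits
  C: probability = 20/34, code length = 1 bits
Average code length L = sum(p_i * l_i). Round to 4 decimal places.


Weighted contributions p_i * l_i:
  F: (7/34) * 2 = 14/34
  B: (1/34) * 5 = 5/34
  H: (6/34) * 4 = 24/34
  C: (20/34) * 1 = 20/34
Sum = (14 + 5 + 24 + 20)/34 = 63/34

L = 63/34 = 1.8529 bits/symbol


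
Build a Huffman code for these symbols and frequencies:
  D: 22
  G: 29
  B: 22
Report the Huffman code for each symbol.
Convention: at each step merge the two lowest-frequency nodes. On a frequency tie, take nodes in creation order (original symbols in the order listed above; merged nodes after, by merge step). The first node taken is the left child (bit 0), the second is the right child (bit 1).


Huffman tree construction:
Step 1: Merge D(22) + B(22) = 44
Step 2: Merge G(29) + (D+B)(44) = 73
Read each symbol's code off the tree from the root (left child = 0, right child = 1).

Codes:
  D: 10 (length 2)
  G: 0 (length 1)
  B: 11 (length 2)
Average code length: 117/73 = 1.6027 bits/symbol


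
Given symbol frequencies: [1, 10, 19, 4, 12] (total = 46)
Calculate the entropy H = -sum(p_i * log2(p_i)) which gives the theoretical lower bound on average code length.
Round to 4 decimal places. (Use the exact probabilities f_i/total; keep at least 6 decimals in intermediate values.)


Per-symbol terms -p_i * log2(p_i) with p_i = f_i/46:
  p = 1/46 = 0.021739: log2(p) = -5.523562, -p*log2(p) = 0.120077
  p = 10/46 = 0.217391: log2(p) = -2.201634, -p*log2(p) = 0.478616
  p = 19/46 = 0.413043: log2(p) = -1.275634, -p*log2(p) = 0.526892
  p = 4/46 = 0.086957: log2(p) = -3.523562, -p*log2(p) = 0.306397
  p = 12/46 = 0.260870: log2(p) = -1.938599, -p*log2(p) = 0.505722
H = 0.120077 + 0.478616 + 0.526892 + 0.306397 + 0.505722 = 1.937704

H = 1.9377 bits/symbol


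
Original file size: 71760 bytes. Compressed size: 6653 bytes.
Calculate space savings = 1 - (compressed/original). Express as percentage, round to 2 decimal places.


ratio = compressed/original = 6653/71760 = 0.092712
savings = 1 - ratio = 1 - 0.092712 = 0.907288
as a percentage: 0.907288 * 100 = 90.73%

Space savings = 1 - 6653/71760 = 90.73%


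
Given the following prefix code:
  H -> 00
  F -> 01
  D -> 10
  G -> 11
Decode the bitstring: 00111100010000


Decoding step by step:
Bits 00 -> H
Bits 11 -> G
Bits 11 -> G
Bits 00 -> H
Bits 01 -> F
Bits 00 -> H
Bits 00 -> H


Decoded message: HGGHFHH


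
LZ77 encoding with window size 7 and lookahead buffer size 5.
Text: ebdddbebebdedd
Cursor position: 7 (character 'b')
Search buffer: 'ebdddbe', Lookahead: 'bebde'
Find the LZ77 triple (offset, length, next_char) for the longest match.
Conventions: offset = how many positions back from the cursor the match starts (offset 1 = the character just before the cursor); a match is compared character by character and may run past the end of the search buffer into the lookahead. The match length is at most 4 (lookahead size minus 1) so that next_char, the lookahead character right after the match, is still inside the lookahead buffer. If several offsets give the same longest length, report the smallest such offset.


Try each offset into the search buffer:
  offset=1 (pos 6, char 'e'): match length 0
  offset=2 (pos 5, char 'b'): match length 3
  offset=3 (pos 4, char 'd'): match length 0
  offset=4 (pos 3, char 'd'): match length 0
  offset=5 (pos 2, char 'd'): match length 0
  offset=6 (pos 1, char 'b'): match length 1
  offset=7 (pos 0, char 'e'): match length 0
Longest match has length 3 at offset 2.
next_char = character at position 7 + 3 = 10 -> 'd'

Best match: offset=2, length=3 (matching 'beb' starting at position 5)
LZ77 triple: (2, 3, 'd')


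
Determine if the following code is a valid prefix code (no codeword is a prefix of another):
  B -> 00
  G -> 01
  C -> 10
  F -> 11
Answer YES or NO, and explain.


Checking each pair (does one codeword prefix another?):
  B='00' vs G='01': no prefix
  B='00' vs C='10': no prefix
  B='00' vs F='11': no prefix
  G='01' vs B='00': no prefix
  G='01' vs C='10': no prefix
  G='01' vs F='11': no prefix
  C='10' vs B='00': no prefix
  C='10' vs G='01': no prefix
  C='10' vs F='11': no prefix
  F='11' vs B='00': no prefix
  F='11' vs G='01': no prefix
  F='11' vs C='10': no prefix
No violation found over all pairs.

YES -- this is a valid prefix code. No codeword is a prefix of any other codeword.


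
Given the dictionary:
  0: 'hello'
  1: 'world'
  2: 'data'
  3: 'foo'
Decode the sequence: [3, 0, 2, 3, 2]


Look up each index in the dictionary:
  3 -> 'foo'
  0 -> 'hello'
  2 -> 'data'
  3 -> 'foo'
  2 -> 'data'

Decoded: "foo hello data foo data"


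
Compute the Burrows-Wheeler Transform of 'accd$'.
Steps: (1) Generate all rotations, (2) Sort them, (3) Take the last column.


Rotations (sorted):
  0: $accd -> last char: d
  1: accd$ -> last char: $
  2: ccd$a -> last char: a
  3: cd$ac -> last char: c
  4: d$acc -> last char: c


BWT = d$acc


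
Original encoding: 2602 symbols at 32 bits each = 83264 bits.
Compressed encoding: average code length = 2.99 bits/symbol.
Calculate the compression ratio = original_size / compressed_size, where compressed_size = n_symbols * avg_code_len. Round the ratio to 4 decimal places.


original_size = n_symbols * orig_bits = 2602 * 32 = 83264 bits
compressed_size = n_symbols * avg_code_len = 2602 * 2.99 = 7779.98 bits
ratio = original_size / compressed_size = 83264 / 7779.98 = 10.7023

Compression ratio = 10.7023


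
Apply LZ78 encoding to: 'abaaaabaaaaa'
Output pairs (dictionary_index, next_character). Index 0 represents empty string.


LZ78 encoding steps:
Dictionary: {0: ''}
Step 1: w='' (idx 0), next='a' -> output (0, 'a'), add 'a' as idx 1
Step 2: w='' (idx 0), next='b' -> output (0, 'b'), add 'b' as idx 2
Step 3: w='a' (idx 1), next='a' -> output (1, 'a'), add 'aa' as idx 3
Step 4: w='aa' (idx 3), next='b' -> output (3, 'b'), add 'aab' as idx 4
Step 5: w='aa' (idx 3), next='a' -> output (3, 'a'), add 'aaa' as idx 5
Step 6: w='aa' (idx 3), end of input -> output (3, '')


Encoded: [(0, 'a'), (0, 'b'), (1, 'a'), (3, 'b'), (3, 'a'), (3, '')]


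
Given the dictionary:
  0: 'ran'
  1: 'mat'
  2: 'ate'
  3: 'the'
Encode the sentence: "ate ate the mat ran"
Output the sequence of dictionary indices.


Look up each word in the dictionary:
  'ate' -> 2
  'ate' -> 2
  'the' -> 3
  'mat' -> 1
  'ran' -> 0

Encoded: [2, 2, 3, 1, 0]


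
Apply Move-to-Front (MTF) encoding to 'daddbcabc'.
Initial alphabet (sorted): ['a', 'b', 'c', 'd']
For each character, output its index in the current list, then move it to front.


MTF encoding:
'd': index 3 in ['a', 'b', 'c', 'd'] -> ['d', 'a', 'b', 'c']
'a': index 1 in ['d', 'a', 'b', 'c'] -> ['a', 'd', 'b', 'c']
'd': index 1 in ['a', 'd', 'b', 'c'] -> ['d', 'a', 'b', 'c']
'd': index 0 in ['d', 'a', 'b', 'c'] -> ['d', 'a', 'b', 'c']
'b': index 2 in ['d', 'a', 'b', 'c'] -> ['b', 'd', 'a', 'c']
'c': index 3 in ['b', 'd', 'a', 'c'] -> ['c', 'b', 'd', 'a']
'a': index 3 in ['c', 'b', 'd', 'a'] -> ['a', 'c', 'b', 'd']
'b': index 2 in ['a', 'c', 'b', 'd'] -> ['b', 'a', 'c', 'd']
'c': index 2 in ['b', 'a', 'c', 'd'] -> ['c', 'b', 'a', 'd']


Output: [3, 1, 1, 0, 2, 3, 3, 2, 2]


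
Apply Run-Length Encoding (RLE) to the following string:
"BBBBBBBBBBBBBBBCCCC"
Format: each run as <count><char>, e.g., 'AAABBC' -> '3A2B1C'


Scanning runs left to right:
  i=0: run of 'B' x 15 -> '15B'
  i=15: run of 'C' x 4 -> '4C'

RLE = 15B4C


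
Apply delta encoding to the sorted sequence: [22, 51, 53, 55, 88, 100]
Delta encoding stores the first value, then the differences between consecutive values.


First value: 22
Deltas:
  51 - 22 = 29
  53 - 51 = 2
  55 - 53 = 2
  88 - 55 = 33
  100 - 88 = 12


Delta encoded: [22, 29, 2, 2, 33, 12]


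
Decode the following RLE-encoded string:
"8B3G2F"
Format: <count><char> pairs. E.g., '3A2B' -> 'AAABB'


Expanding each <count><char> pair:
  8B -> 'BBBBBBBB'
  3G -> 'GGG'
  2F -> 'FF'

Decoded = BBBBBBBBGGGFF


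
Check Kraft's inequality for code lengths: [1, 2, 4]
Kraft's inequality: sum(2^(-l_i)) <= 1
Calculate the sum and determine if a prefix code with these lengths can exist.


Sum = 2^(-1) + 2^(-2) + 2^(-4)
    = 0.5 + 0.25 + 0.0625
    = 13/16 = 0.8125
Since 0.8125 <= 1, Kraft's inequality IS satisfied.
A prefix code with these lengths CAN exist.

Kraft sum = 0.8125. Satisfied.


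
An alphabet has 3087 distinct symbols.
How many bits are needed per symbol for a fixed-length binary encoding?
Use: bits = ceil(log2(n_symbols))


log2(3087) = 11.592
Bracket: 2^11 = 2048 < 3087 <= 2^12 = 4096
So ceil(log2(3087)) = 12

bits = ceil(log2(3087)) = ceil(11.592) = 12 bits


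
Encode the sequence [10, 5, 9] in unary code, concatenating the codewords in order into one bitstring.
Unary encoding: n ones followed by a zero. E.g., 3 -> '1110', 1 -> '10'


Encode each number as n ones followed by a terminating 0:
  10 -> 11111111110 (11 bits)
  5 -> 111110 (6 bits)
  9 -> 1111111110 (10 bits)
Total length = 11 + 6 + 10 = 27 bits.

Unary([10, 5, 9]) = 111111111101111101111111110 (27 bits)


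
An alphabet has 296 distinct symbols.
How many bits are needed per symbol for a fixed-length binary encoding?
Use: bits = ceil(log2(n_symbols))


log2(296) = 8.2095
Bracket: 2^8 = 256 < 296 <= 2^9 = 512
So ceil(log2(296)) = 9

bits = ceil(log2(296)) = ceil(8.2095) = 9 bits


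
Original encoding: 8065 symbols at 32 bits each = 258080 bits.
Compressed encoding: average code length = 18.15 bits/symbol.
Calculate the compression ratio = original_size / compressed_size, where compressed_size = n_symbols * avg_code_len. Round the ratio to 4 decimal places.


original_size = n_symbols * orig_bits = 8065 * 32 = 258080 bits
compressed_size = n_symbols * avg_code_len = 8065 * 18.15 = 146379.75 bits
ratio = original_size / compressed_size = 258080 / 146379.75 = 1.7631

Compression ratio = 1.7631


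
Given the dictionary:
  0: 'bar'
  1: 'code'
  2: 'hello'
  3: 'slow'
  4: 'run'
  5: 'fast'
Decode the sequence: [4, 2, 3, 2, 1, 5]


Look up each index in the dictionary:
  4 -> 'run'
  2 -> 'hello'
  3 -> 'slow'
  2 -> 'hello'
  1 -> 'code'
  5 -> 'fast'

Decoded: "run hello slow hello code fast"


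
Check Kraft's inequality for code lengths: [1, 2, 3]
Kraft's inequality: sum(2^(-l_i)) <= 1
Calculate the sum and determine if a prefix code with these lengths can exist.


Sum = 2^(-1) + 2^(-2) + 2^(-3)
    = 0.5 + 0.25 + 0.125
    = 7/8 = 0.875
Since 0.875 <= 1, Kraft's inequality IS satisfied.
A prefix code with these lengths CAN exist.

Kraft sum = 0.875. Satisfied.


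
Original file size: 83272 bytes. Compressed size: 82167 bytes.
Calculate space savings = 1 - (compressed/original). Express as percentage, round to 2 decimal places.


ratio = compressed/original = 82167/83272 = 0.98673
savings = 1 - ratio = 1 - 0.98673 = 0.01327
as a percentage: 0.01327 * 100 = 1.33%

Space savings = 1 - 82167/83272 = 1.33%


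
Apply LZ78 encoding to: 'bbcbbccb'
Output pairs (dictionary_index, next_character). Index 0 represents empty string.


LZ78 encoding steps:
Dictionary: {0: ''}
Step 1: w='' (idx 0), next='b' -> output (0, 'b'), add 'b' as idx 1
Step 2: w='b' (idx 1), next='c' -> output (1, 'c'), add 'bc' as idx 2
Step 3: w='b' (idx 1), next='b' -> output (1, 'b'), add 'bb' as idx 3
Step 4: w='' (idx 0), next='c' -> output (0, 'c'), add 'c' as idx 4
Step 5: w='c' (idx 4), next='b' -> output (4, 'b'), add 'cb' as idx 5


Encoded: [(0, 'b'), (1, 'c'), (1, 'b'), (0, 'c'), (4, 'b')]


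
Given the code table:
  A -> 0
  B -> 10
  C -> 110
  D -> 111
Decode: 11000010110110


Decoding:
110 -> C
0 -> A
0 -> A
0 -> A
10 -> B
110 -> C
110 -> C


Result: CAAABCC


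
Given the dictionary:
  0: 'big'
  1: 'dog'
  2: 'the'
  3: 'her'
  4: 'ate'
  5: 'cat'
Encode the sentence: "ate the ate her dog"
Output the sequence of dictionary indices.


Look up each word in the dictionary:
  'ate' -> 4
  'the' -> 2
  'ate' -> 4
  'her' -> 3
  'dog' -> 1

Encoded: [4, 2, 4, 3, 1]


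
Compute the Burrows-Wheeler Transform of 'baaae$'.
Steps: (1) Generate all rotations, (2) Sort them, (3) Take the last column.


Rotations (sorted):
  0: $baaae -> last char: e
  1: aaae$b -> last char: b
  2: aae$ba -> last char: a
  3: ae$baa -> last char: a
  4: baaae$ -> last char: $
  5: e$baaa -> last char: a


BWT = ebaa$a


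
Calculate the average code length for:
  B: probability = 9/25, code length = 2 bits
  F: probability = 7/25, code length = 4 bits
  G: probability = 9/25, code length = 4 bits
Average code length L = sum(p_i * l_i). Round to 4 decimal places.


Weighted contributions p_i * l_i:
  B: (9/25) * 2 = 18/25
  F: (7/25) * 4 = 28/25
  G: (9/25) * 4 = 36/25
Sum = (18 + 28 + 36)/25 = 82/25

L = 82/25 = 3.2800 bits/symbol


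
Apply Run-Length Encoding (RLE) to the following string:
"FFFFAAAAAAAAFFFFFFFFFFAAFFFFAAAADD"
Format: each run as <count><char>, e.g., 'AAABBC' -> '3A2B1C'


Scanning runs left to right:
  i=0: run of 'F' x 4 -> '4F'
  i=4: run of 'A' x 8 -> '8A'
  i=12: run of 'F' x 10 -> '10F'
  i=22: run of 'A' x 2 -> '2A'
  i=24: run of 'F' x 4 -> '4F'
  i=28: run of 'A' x 4 -> '4A'
  i=32: run of 'D' x 2 -> '2D'

RLE = 4F8A10F2A4F4A2D


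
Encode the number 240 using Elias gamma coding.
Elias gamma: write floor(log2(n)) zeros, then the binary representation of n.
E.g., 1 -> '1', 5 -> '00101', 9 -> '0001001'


num_bits = floor(log2(240)) + 1 = 8
leading_zeros = num_bits - 1 = 7
binary(240) = 11110000

Elias gamma(240) = '0000000' + '11110000' = 000000011110000 (15 bits)


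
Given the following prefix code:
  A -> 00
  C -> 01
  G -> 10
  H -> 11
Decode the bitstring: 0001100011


Decoding step by step:
Bits 00 -> A
Bits 01 -> C
Bits 10 -> G
Bits 00 -> A
Bits 11 -> H


Decoded message: ACGAH


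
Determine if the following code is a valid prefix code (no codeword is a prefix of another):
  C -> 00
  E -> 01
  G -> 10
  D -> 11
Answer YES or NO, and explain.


Checking each pair (does one codeword prefix another?):
  C='00' vs E='01': no prefix
  C='00' vs G='10': no prefix
  C='00' vs D='11': no prefix
  E='01' vs C='00': no prefix
  E='01' vs G='10': no prefix
  E='01' vs D='11': no prefix
  G='10' vs C='00': no prefix
  G='10' vs E='01': no prefix
  G='10' vs D='11': no prefix
  D='11' vs C='00': no prefix
  D='11' vs E='01': no prefix
  D='11' vs G='10': no prefix
No violation found over all pairs.

YES -- this is a valid prefix code. No codeword is a prefix of any other codeword.


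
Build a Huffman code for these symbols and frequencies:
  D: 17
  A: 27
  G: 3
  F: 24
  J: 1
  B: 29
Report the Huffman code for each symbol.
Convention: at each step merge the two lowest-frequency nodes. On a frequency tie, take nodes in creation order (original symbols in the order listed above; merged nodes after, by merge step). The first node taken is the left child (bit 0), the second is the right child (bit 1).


Huffman tree construction:
Step 1: Merge J(1) + G(3) = 4
Step 2: Merge (J+G)(4) + D(17) = 21
Step 3: Merge ((J+G)+D)(21) + F(24) = 45
Step 4: Merge A(27) + B(29) = 56
Step 5: Merge (((J+G)+D)+F)(45) + (A+B)(56) = 101
Read each symbol's code off the tree from the root (left child = 0, right child = 1).

Codes:
  D: 001 (length 3)
  A: 10 (length 2)
  G: 0001 (length 4)
  F: 01 (length 2)
  J: 0000 (length 4)
  B: 11 (length 2)
Average code length: 227/101 = 2.2475 bits/symbol


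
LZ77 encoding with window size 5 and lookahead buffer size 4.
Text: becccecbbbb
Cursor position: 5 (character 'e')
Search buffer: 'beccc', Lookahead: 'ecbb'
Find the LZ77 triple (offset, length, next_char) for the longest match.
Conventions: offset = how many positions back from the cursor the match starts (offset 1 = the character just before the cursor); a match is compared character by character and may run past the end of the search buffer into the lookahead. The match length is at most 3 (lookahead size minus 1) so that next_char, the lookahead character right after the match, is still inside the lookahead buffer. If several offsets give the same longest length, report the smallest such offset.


Try each offset into the search buffer:
  offset=1 (pos 4, char 'c'): match length 0
  offset=2 (pos 3, char 'c'): match length 0
  offset=3 (pos 2, char 'c'): match length 0
  offset=4 (pos 1, char 'e'): match length 2
  offset=5 (pos 0, char 'b'): match length 0
Longest match has length 2 at offset 4.
next_char = character at position 5 + 2 = 7 -> 'b'

Best match: offset=4, length=2 (matching 'ec' starting at position 1)
LZ77 triple: (4, 2, 'b')


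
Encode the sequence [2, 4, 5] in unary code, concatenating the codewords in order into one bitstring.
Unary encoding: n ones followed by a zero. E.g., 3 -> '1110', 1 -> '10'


Encode each number as n ones followed by a terminating 0:
  2 -> 110 (3 bits)
  4 -> 11110 (5 bits)
  5 -> 111110 (6 bits)
Total length = 3 + 5 + 6 = 14 bits.

Unary([2, 4, 5]) = 11011110111110 (14 bits)


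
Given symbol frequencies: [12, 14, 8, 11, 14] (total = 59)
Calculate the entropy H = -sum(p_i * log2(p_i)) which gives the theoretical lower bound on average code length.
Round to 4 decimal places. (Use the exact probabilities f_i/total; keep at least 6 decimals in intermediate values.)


Per-symbol terms -p_i * log2(p_i) with p_i = f_i/59:
  p = 12/59 = 0.203390: log2(p) = -2.297681, -p*log2(p) = 0.467325
  p = 14/59 = 0.237288: log2(p) = -2.075288, -p*log2(p) = 0.492441
  p = 8/59 = 0.135593: log2(p) = -2.882643, -p*log2(p) = 0.390867
  p = 11/59 = 0.186441: log2(p) = -2.423211, -p*log2(p) = 0.451785
  p = 14/59 = 0.237288: log2(p) = -2.075288, -p*log2(p) = 0.492441
H = 0.467325 + 0.492441 + 0.390867 + 0.451785 + 0.492441 = 2.294859

H = 2.2949 bits/symbol


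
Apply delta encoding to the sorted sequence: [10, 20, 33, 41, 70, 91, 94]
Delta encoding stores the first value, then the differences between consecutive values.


First value: 10
Deltas:
  20 - 10 = 10
  33 - 20 = 13
  41 - 33 = 8
  70 - 41 = 29
  91 - 70 = 21
  94 - 91 = 3


Delta encoded: [10, 10, 13, 8, 29, 21, 3]


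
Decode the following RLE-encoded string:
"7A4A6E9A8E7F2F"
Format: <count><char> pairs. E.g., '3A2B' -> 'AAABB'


Expanding each <count><char> pair:
  7A -> 'AAAAAAA'
  4A -> 'AAAA'
  6E -> 'EEEEEE'
  9A -> 'AAAAAAAAA'
  8E -> 'EEEEEEEE'
  7F -> 'FFFFFFF'
  2F -> 'FF'

Decoded = AAAAAAAAAAAEEEEEEAAAAAAAAAEEEEEEEEFFFFFFFFF


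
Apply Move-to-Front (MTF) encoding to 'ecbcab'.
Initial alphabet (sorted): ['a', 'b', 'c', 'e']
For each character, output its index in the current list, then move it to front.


MTF encoding:
'e': index 3 in ['a', 'b', 'c', 'e'] -> ['e', 'a', 'b', 'c']
'c': index 3 in ['e', 'a', 'b', 'c'] -> ['c', 'e', 'a', 'b']
'b': index 3 in ['c', 'e', 'a', 'b'] -> ['b', 'c', 'e', 'a']
'c': index 1 in ['b', 'c', 'e', 'a'] -> ['c', 'b', 'e', 'a']
'a': index 3 in ['c', 'b', 'e', 'a'] -> ['a', 'c', 'b', 'e']
'b': index 2 in ['a', 'c', 'b', 'e'] -> ['b', 'a', 'c', 'e']


Output: [3, 3, 3, 1, 3, 2]


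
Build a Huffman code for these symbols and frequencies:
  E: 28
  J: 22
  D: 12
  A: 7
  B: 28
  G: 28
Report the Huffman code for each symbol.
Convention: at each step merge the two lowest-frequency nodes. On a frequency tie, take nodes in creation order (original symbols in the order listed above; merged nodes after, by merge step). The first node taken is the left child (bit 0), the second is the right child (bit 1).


Huffman tree construction:
Step 1: Merge A(7) + D(12) = 19
Step 2: Merge (A+D)(19) + J(22) = 41
Step 3: Merge E(28) + B(28) = 56
Step 4: Merge G(28) + ((A+D)+J)(41) = 69
Step 5: Merge (E+B)(56) + (G+((A+D)+J))(69) = 125
Read each symbol's code off the tree from the root (left child = 0, right child = 1).

Codes:
  E: 00 (length 2)
  J: 111 (length 3)
  D: 1101 (length 4)
  A: 1100 (length 4)
  B: 01 (length 2)
  G: 10 (length 2)
Average code length: 310/125 = 2.4800 bits/symbol


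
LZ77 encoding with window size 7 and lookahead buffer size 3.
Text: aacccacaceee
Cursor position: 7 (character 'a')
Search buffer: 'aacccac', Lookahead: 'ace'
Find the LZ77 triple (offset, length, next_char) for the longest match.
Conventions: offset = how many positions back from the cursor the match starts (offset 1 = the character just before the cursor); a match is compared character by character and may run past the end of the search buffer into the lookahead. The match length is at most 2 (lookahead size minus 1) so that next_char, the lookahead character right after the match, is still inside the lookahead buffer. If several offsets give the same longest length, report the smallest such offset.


Try each offset into the search buffer:
  offset=1 (pos 6, char 'c'): match length 0
  offset=2 (pos 5, char 'a'): match length 2
  offset=3 (pos 4, char 'c'): match length 0
  offset=4 (pos 3, char 'c'): match length 0
  offset=5 (pos 2, char 'c'): match length 0
  offset=6 (pos 1, char 'a'): match length 2
  offset=7 (pos 0, char 'a'): match length 1
Longest match has length 2, found at offsets 2, 6; take the smallest, offset 2.
next_char = character at position 7 + 2 = 9 -> 'e'

Best match: offset=2, length=2 (matching 'ac' starting at position 5)
LZ77 triple: (2, 2, 'e')


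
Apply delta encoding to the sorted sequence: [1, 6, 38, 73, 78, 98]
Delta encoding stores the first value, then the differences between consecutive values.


First value: 1
Deltas:
  6 - 1 = 5
  38 - 6 = 32
  73 - 38 = 35
  78 - 73 = 5
  98 - 78 = 20


Delta encoded: [1, 5, 32, 35, 5, 20]


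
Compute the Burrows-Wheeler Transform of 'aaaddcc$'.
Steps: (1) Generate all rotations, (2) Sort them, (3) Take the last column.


Rotations (sorted):
  0: $aaaddcc -> last char: c
  1: aaaddcc$ -> last char: $
  2: aaddcc$a -> last char: a
  3: addcc$aa -> last char: a
  4: c$aaaddc -> last char: c
  5: cc$aaadd -> last char: d
  6: dcc$aaad -> last char: d
  7: ddcc$aaa -> last char: a


BWT = c$aacdda
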